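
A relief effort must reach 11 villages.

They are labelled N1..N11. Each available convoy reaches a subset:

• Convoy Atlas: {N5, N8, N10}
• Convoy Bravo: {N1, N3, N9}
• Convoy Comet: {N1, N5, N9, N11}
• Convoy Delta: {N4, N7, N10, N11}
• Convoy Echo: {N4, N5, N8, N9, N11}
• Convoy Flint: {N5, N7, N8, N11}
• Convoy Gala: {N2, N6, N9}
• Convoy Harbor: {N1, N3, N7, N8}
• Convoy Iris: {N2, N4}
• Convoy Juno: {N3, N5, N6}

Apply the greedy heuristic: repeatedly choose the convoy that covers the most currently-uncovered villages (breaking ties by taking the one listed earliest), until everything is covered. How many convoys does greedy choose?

4

Greedy: pick Echo (covers 5 new) → pick Harbor (covers 3 new) → pick Gala (covers 2 new) → pick Atlas (covers 1 new). Total picks: 4.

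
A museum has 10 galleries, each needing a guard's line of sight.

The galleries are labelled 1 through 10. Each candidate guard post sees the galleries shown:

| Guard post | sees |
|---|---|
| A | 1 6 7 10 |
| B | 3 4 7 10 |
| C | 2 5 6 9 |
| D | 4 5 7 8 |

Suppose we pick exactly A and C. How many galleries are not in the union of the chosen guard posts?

3

Union of A, C = {1, 2, 5, 6, 7, 9, 10}.
Not covered: 3, 4, 8 — 3 galleries.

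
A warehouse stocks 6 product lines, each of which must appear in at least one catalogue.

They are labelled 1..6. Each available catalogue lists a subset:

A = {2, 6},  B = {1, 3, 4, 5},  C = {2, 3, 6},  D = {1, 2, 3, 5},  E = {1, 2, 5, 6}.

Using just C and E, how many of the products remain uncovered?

1

Union of C, E = {1, 2, 3, 5, 6}.
Not covered: 4 — 1 product.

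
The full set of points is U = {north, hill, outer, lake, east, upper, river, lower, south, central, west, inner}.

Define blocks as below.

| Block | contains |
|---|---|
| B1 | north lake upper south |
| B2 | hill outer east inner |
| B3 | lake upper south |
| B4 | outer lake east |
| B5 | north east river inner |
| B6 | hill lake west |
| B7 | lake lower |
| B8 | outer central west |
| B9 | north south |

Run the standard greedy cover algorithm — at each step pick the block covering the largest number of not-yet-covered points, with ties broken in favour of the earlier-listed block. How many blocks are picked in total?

5

Greedy: pick B1 (covers 4 new) → pick B2 (covers 4 new) → pick B8 (covers 2 new) → pick B5 (covers 1 new) → pick B7 (covers 1 new). Total picks: 5.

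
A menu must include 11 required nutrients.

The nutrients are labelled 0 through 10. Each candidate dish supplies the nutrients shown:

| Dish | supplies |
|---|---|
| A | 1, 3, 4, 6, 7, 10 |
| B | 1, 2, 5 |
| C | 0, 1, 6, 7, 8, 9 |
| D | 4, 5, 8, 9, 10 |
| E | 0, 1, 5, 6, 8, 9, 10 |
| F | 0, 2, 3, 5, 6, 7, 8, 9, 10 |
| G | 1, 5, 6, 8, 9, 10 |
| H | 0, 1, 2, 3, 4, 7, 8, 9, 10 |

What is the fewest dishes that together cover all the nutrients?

2

Take {G, H}. Their union is {0, 1, 2, 3, 4, 5, 6, 7, 8, 9, 10}, which is all 11 nutrients.
No single dish has all 11 nutrients (the largest, F, has 9), so 2 is optimal.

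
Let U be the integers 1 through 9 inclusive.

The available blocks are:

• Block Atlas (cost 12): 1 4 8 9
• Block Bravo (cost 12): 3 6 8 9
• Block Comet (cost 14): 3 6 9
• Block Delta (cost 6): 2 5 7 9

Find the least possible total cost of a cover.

Atlas, Bravo, Delta together cover every point (Atlas ∪ Bravo ∪ Delta = {1, 2, 3, 4, 5, 6, 7, 8, 9}); total cost 12 + 12 + 6 = 30.
No covering selection has total cost below 30.

30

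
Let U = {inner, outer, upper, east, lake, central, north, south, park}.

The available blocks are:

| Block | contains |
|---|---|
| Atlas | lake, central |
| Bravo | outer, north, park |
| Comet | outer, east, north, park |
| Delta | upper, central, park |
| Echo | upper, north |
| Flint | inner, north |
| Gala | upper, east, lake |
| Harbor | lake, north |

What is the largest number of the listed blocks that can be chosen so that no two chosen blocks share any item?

Atlas, Flint are pairwise disjoint (Atlas={lake,central}; Flint={inner,north}).
Every remaining block overlaps one of these, and no 3 of the listed blocks are pairwise disjoint, so 2 is the maximum.

2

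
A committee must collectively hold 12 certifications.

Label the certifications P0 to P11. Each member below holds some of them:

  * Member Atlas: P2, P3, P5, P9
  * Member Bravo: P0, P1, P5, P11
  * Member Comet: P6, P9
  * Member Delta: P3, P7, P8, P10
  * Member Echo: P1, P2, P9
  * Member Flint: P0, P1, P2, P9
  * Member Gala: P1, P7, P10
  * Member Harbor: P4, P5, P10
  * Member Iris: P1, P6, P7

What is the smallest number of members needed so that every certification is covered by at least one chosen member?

5

Bravo and Delta and Flint and Harbor and Iris together: Bravo ∪ Delta ∪ Flint ∪ Harbor ∪ Iris = {P0, P1, P2, P3, P4, P5, P6, P7, P8, P9, P10, P11} — every certification is covered.
No 4 of the 9 members cover everything (all 126 combinations miss at least one certification), so 5 is optimal.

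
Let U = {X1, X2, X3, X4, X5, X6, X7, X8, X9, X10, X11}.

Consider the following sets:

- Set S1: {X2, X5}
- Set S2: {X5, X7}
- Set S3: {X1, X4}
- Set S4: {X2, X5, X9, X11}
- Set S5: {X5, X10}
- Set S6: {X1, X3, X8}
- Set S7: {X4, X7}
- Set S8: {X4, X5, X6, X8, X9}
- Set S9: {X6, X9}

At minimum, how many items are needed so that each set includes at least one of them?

4

The 4 items {X1, X4, X5, X6} hit every set.
The sets S5, S6, S7, S9 are pairwise disjoint, so any hitting set needs a separate item for each — at least 4. Hence 4 is optimal.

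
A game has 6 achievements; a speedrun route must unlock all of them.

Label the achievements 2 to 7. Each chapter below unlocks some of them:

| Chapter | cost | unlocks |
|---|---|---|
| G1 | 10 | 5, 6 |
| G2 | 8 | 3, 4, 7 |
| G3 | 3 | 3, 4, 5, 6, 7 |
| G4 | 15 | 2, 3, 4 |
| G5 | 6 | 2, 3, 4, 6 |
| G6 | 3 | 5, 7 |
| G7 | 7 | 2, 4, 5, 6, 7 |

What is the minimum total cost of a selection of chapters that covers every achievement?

G5, G6 together cover every achievement (G5 ∪ G6 = {2, 3, 4, 5, 6, 7}); total cost 6 + 3 = 9.
No covering selection has total cost below 9.

9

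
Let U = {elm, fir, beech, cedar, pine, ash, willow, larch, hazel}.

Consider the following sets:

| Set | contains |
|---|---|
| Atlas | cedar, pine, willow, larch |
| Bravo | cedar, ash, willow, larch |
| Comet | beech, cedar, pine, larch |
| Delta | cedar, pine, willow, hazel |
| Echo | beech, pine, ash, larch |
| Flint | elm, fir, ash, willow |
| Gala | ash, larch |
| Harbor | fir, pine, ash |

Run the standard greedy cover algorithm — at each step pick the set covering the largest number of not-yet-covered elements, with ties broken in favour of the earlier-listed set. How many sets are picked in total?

Greedy: pick Atlas (covers 4 new) → pick Flint (covers 3 new) → pick Comet (covers 1 new) → pick Delta (covers 1 new). Total picks: 4.
(The true minimum cover uses only 3 sets, so greedy is not optimal here.)

4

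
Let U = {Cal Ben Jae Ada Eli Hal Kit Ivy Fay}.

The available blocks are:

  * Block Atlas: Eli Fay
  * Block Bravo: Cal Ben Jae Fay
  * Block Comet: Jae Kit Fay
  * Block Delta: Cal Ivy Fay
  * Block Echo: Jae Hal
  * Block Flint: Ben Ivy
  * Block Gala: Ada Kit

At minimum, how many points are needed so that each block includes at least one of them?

The 4 points {Ben, Jae, Ada, Fay} hit every block.
The blocks Atlas, Echo, Flint, Gala are pairwise disjoint, so any hitting set needs a separate point for each — at least 4. Hence 4 is optimal.

4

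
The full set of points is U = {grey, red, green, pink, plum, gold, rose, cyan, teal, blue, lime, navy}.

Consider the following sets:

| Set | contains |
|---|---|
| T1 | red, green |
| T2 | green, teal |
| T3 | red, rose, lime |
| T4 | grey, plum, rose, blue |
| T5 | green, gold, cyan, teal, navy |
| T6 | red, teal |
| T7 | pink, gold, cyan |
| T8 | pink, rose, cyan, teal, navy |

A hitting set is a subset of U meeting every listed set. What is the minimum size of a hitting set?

H = {grey, red, cyan, teal} meets every set (each contains at least one member of H), and |H| = 4.
No choice of 3 points meets every set, so 4 is the minimum.

4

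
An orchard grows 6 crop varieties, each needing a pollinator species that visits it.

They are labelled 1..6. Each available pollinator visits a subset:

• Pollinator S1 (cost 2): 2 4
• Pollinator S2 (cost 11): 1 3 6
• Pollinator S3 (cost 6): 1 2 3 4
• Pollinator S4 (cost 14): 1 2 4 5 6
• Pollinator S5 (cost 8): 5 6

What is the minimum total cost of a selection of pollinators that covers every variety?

14

S3, S5 together cover every variety (S3 ∪ S5 = {1, 2, 3, 4, 5, 6}); total cost 6 + 8 = 14.
The greedy pick S1, S3, S5 costs 16; no covering selection beats 14.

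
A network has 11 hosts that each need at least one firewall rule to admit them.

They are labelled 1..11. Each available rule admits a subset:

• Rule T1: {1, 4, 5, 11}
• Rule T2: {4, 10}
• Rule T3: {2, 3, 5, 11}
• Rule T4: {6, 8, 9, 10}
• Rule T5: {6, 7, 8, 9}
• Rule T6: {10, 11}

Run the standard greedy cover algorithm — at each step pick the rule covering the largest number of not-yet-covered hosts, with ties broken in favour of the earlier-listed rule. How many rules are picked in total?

4

Greedy: pick T1 (covers 4 new) → pick T4 (covers 4 new) → pick T3 (covers 2 new) → pick T5 (covers 1 new). Total picks: 4.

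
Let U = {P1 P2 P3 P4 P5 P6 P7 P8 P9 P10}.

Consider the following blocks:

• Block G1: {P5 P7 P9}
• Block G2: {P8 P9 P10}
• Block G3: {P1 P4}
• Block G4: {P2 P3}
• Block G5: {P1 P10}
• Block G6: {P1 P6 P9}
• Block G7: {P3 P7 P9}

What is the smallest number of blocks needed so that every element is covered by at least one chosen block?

5

G1 and G2 and G3 and G4 and G6 together: G1 ∪ G2 ∪ G3 ∪ G4 ∪ G6 = {P1, P2, P3, P4, P5, P6, P7, P8, P9, P10} — every element is covered.
Only G1 contains P5, so G1 is forced; the remaining 7 elements need at least 4 more blocks (each remaining block adds at most 2) — so at least 5 blocks are needed, and 5 is optimal.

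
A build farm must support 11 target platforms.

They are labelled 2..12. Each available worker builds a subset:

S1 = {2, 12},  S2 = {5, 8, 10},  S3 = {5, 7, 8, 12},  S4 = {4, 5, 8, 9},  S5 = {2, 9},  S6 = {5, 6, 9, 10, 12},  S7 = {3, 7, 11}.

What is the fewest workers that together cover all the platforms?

S4 and S5 and S6 and S7 together: S4 ∪ S5 ∪ S6 ∪ S7 = {2, 3, 4, 5, 6, 7, 8, 9, 10, 11, 12} — every platform is covered.
Only S4 contains 4, so S4 is forced; the remaining 7 platforms need at least 3 more workers (each remaining worker adds at most 3) — so at least 4 workers are needed, and 4 is optimal.

4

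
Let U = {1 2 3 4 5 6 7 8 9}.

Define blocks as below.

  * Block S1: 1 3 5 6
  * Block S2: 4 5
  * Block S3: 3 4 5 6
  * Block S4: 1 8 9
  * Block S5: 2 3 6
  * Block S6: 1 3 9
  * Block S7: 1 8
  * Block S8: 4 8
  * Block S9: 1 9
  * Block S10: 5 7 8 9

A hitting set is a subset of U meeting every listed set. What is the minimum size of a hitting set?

4

Take H = {1, 2, 4, 5}. Each listed block contains at least one of these, so H is a hitting set of size 4.
No choice of 3 elements meets every block, so 4 is the minimum.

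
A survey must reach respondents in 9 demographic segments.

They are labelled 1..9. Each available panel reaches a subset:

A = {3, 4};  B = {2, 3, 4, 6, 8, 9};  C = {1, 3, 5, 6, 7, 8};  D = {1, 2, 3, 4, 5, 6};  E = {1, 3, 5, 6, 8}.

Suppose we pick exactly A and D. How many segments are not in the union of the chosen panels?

Union of A, D = {1, 2, 3, 4, 5, 6}.
Not covered: 7, 8, 9 — 3 segments.

3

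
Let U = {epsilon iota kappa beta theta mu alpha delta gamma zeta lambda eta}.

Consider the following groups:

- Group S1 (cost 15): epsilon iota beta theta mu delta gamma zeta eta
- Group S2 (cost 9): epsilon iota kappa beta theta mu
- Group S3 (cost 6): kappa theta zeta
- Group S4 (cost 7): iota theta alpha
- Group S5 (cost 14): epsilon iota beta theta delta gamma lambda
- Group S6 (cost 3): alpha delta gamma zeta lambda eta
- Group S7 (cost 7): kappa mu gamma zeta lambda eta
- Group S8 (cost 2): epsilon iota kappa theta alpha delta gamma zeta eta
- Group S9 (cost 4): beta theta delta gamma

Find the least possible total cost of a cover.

12

S2, S6 together cover every element (S2 ∪ S6 = {epsilon, iota, kappa, beta, theta, mu, alpha, delta, gamma, zeta, lambda, eta}); total cost 9 + 3 = 12.
The greedy pick S8, S6, S9, S7 costs 16; no covering selection beats 12.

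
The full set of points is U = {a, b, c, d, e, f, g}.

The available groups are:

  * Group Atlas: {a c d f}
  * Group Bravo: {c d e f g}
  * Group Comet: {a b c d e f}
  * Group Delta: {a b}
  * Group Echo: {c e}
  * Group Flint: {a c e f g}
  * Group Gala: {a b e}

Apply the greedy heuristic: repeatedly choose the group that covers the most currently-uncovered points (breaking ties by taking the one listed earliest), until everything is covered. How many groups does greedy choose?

Greedy: pick Comet (covers 6 new) → pick Bravo (covers 1 new). Total picks: 2.

2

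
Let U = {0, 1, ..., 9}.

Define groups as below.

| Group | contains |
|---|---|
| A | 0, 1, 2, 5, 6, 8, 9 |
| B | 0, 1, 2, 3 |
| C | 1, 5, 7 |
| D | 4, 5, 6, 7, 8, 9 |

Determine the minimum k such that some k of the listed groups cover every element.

2

B and D cover everything between them: the union {0, 1, 2, 3, 4, 5, 6, 7, 8, 9} is all of U.
No single group has all 10 elements (the largest, A, has 7), so 2 is optimal.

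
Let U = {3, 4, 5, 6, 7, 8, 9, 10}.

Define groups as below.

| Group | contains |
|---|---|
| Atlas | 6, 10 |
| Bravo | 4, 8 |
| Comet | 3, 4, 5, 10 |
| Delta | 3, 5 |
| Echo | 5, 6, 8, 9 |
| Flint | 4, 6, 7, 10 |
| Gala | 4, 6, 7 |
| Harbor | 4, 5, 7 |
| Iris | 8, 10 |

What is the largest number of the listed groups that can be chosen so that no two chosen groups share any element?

3

Atlas, Bravo, Delta are pairwise disjoint (Atlas={6,10}; Bravo={4,8}; Delta={3,5}).
Every remaining group overlaps one of these, and no 4 of the listed groups are pairwise disjoint, so 3 is the maximum.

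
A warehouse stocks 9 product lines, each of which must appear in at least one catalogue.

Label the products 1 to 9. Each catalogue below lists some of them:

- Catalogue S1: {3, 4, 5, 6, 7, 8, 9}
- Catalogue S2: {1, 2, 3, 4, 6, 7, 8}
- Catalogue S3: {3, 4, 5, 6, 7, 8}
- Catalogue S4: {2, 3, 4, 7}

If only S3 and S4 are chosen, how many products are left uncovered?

2

Union of S3, S4 = {2, 3, 4, 5, 6, 7, 8}.
Not covered: 1, 9 — 2 products.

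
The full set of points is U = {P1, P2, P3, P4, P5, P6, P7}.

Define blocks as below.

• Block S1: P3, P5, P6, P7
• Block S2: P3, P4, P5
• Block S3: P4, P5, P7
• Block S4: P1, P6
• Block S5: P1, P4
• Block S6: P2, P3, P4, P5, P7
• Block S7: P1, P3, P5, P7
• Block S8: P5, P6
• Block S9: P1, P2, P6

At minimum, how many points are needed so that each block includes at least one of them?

H = {P1, P5} meets every block (each contains at least one member of H), and |H| = 2.
The blocks S3, S4 are pairwise disjoint, so any hitting set needs a separate point for each — at least 2. Hence 2 is optimal.

2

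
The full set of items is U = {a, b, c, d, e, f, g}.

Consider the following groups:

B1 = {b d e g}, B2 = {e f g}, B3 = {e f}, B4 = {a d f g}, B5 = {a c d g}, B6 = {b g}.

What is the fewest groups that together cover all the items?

3

B1 and B4 and B5 together: B1 ∪ B4 ∪ B5 = {a, b, c, d, e, f, g} — every item is covered.
Only B5 contains c, so B5 is forced; the remaining 3 items need at least 2 more groups (each remaining group adds at most 2) — so at least 3 groups are needed, and 3 is optimal.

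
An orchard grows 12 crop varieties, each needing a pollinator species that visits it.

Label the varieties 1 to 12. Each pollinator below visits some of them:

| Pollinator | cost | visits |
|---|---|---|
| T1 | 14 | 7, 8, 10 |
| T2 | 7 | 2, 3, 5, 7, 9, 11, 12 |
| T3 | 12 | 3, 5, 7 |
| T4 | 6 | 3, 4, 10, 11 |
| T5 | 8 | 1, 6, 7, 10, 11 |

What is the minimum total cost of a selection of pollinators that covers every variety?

35

T1, T2, T4, T5 together cover every variety (T1 ∪ T2 ∪ T4 ∪ T5 = {1, 2, 3, 4, 5, 6, 7, 8, 9, 10, 11, 12}); total cost 14 + 7 + 6 + 8 = 35.
No covering selection has total cost below 35.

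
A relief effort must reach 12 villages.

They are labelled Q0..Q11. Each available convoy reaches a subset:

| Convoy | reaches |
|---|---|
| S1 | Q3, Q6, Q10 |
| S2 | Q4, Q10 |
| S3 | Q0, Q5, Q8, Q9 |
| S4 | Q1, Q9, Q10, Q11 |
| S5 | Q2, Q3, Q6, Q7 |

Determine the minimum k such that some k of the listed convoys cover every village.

4

S2 and S3 and S4 and S5 together: S2 ∪ S3 ∪ S4 ∪ S5 = {Q0, Q1, Q2, Q3, Q4, Q5, Q6, Q7, Q8, Q9, Q10, Q11} — every village is covered.
Only S2 contains Q4, so S2 is forced; the remaining 10 villages need at least 3 more convoys (each remaining convoy adds at most 4) — so at least 4 convoys are needed, and 4 is optimal.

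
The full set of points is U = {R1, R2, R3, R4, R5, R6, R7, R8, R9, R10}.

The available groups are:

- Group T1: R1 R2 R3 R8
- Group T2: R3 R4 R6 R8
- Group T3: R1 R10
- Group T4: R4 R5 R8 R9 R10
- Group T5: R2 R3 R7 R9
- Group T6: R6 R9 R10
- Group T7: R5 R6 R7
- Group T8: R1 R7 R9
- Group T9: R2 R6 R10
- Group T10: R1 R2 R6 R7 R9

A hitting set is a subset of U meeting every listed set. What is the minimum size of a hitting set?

Take H = {R3, R7, R10}. Each listed group contains at least one of these, so H is a hitting set of size 3.
No choice of 2 points meets every group, so 3 is the minimum.

3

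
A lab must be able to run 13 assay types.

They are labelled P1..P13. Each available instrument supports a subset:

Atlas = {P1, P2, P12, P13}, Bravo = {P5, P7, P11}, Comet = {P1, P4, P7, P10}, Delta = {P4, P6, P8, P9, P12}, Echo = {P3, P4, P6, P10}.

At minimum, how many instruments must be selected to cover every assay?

Take {Atlas, Bravo, Delta, Echo}. Their union is {P1, P2, P3, P4, P5, P6, P7, P8, P9, P10, P11, P12, P13}, which is all 13 assays.
Only Atlas contains P2, so Atlas is forced; the remaining 9 assays need at least 3 more instruments (each remaining instrument adds at most 4) — so at least 4 instruments are needed, and 4 is optimal.

4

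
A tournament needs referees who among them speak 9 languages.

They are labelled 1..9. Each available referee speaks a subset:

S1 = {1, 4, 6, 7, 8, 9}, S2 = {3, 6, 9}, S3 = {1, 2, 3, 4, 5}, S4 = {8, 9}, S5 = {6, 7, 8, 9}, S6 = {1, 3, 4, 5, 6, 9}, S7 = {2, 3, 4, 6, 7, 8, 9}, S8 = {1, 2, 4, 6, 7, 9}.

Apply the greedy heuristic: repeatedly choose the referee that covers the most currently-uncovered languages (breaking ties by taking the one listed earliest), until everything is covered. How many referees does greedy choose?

Greedy: pick S7 (covers 7 new) → pick S3 (covers 2 new). Total picks: 2.

2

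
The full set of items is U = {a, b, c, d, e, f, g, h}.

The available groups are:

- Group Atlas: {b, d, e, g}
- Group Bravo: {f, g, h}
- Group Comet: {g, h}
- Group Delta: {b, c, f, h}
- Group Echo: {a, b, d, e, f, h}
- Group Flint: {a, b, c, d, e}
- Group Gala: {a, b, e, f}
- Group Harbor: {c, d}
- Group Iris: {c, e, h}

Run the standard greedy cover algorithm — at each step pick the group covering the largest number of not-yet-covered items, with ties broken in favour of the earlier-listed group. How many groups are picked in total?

3

Greedy: pick Echo (covers 6 new) → pick Atlas (covers 1 new) → pick Delta (covers 1 new). Total picks: 3.
(The true minimum cover uses only 2 groups, so greedy is not optimal here.)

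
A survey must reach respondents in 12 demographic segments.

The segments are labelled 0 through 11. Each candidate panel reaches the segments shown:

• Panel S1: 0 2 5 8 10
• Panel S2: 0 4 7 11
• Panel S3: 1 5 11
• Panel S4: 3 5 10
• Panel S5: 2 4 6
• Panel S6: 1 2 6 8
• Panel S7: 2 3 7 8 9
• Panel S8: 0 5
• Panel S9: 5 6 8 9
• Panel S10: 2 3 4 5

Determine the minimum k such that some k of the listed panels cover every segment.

4

Take {S2, S4, S6, S9}. Their union is {0, 1, 2, 3, 4, 5, 6, 7, 8, 9, 10, 11}, which is all 12 segments.
No 3 of the 10 panels cover everything (all 120 combinations miss at least one segment), so 4 is optimal.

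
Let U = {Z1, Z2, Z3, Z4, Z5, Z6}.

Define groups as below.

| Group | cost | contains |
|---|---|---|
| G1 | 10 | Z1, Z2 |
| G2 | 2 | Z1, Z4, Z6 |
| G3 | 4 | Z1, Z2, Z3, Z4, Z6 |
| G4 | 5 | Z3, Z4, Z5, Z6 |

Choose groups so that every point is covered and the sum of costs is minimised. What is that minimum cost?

9

G3, G4 together cover every point (G3 ∪ G4 = {Z1, Z2, Z3, Z4, Z5, Z6}); total cost 4 + 5 = 9.
The greedy pick G2, G3, G4 costs 11; no covering selection beats 9.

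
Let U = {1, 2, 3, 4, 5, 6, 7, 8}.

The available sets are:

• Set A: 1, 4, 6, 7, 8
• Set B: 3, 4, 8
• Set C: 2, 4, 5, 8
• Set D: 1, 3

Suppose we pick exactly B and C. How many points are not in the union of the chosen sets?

3

Union of B, C = {2, 3, 4, 5, 8}.
Not covered: 1, 6, 7 — 3 points.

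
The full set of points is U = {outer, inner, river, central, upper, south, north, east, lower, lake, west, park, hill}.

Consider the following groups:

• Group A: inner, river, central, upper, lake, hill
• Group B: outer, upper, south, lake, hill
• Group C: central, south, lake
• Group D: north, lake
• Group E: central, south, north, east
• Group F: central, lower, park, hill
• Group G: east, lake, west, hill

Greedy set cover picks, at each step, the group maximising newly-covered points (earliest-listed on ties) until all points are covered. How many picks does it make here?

5

Greedy: pick A (covers 6 new) → pick E (covers 3 new) → pick F (covers 2 new) → pick B (covers 1 new) → pick G (covers 1 new). Total picks: 5.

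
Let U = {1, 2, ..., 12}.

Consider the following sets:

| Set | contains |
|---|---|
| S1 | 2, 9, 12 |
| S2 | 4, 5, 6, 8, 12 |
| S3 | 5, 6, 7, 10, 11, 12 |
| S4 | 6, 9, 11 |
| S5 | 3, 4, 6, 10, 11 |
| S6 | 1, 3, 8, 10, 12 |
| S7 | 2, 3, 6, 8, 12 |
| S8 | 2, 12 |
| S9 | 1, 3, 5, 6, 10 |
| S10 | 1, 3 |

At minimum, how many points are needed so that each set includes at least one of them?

The 3 points {3, 9, 12} hit every set.
The sets S4, S8, S10 are pairwise disjoint, so any hitting set needs a separate point for each — at least 3. Hence 3 is optimal.

3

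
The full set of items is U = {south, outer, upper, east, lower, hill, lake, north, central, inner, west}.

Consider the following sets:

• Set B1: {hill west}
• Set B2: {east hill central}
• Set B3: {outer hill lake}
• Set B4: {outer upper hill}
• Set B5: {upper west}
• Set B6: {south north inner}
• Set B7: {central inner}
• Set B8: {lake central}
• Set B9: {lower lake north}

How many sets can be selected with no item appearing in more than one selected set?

B5, B7, B9 are pairwise disjoint (B5={upper,west}; B7={central,inner}; B9={lower,lake,north}).
Every remaining set overlaps one of these, and no 4 of the listed sets are pairwise disjoint, so 3 is the maximum.

3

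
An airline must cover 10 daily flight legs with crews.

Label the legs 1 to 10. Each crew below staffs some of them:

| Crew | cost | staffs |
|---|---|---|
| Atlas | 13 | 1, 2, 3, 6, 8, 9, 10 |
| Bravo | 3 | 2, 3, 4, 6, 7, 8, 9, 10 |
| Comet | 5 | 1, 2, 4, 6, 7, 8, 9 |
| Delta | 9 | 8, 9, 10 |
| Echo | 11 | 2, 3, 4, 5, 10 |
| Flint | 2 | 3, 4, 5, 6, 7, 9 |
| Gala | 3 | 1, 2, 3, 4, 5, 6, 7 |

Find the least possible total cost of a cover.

6

Bravo, Gala together cover every leg (Bravo ∪ Gala = {1, 2, 3, 4, 5, 6, 7, 8, 9, 10}); total cost 3 + 3 = 6.
The greedy pick Flint, Bravo, Gala costs 8; no covering selection beats 6.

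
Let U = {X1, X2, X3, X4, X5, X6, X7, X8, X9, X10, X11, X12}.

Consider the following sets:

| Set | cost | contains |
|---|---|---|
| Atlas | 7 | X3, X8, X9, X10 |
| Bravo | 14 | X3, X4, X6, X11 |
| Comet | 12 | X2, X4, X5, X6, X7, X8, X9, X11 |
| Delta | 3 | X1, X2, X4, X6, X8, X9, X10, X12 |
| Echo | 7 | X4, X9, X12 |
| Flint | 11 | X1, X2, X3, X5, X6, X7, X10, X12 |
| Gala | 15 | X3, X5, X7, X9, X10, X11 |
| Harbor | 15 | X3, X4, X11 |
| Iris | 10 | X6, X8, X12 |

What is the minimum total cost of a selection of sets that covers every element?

Delta, Gala together cover every element (Delta ∪ Gala = {X1, X2, X3, X4, X5, X6, X7, X8, X9, X10, X11, X12}); total cost 3 + 15 = 18.
The greedy pick Delta, Flint, Comet costs 26; no covering selection beats 18.

18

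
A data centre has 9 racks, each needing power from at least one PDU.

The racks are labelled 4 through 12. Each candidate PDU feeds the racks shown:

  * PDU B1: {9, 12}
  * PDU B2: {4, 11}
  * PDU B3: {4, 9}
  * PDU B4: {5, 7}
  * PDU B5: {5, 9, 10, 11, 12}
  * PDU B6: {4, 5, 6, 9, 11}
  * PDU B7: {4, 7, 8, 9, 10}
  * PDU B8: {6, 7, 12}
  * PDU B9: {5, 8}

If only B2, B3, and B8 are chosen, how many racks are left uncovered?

Union of B2, B3, B8 = {4, 6, 7, 9, 11, 12}.
Not covered: 5, 8, 10 — 3 racks.

3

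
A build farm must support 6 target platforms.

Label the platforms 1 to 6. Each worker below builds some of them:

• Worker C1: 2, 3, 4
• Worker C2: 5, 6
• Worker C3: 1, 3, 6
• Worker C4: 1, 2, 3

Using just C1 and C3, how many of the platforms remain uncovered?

Union of C1, C3 = {1, 2, 3, 4, 6}.
Not covered: 5 — 1 platform.

1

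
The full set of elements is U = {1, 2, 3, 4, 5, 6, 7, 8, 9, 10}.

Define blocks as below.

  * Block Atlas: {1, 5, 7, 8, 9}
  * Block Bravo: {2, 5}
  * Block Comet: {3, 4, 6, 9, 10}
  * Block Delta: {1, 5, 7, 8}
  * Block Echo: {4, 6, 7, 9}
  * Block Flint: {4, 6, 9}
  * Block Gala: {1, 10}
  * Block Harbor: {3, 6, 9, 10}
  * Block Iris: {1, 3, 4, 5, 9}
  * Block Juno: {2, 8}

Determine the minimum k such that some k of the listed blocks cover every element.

3

Take {Atlas, Bravo, Comet}. Their union is {1, 2, 3, 4, 5, 6, 7, 8, 9, 10}, which is all 10 elements.
No 2 of the 10 blocks cover everything (all 45 combinations miss at least one element), so 3 is optimal.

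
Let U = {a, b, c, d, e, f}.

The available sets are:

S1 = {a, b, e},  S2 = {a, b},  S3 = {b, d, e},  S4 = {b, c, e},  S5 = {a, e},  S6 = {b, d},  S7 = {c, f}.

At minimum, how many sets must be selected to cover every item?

3

Take {S1, S3, S7}. Their union is {a, b, c, d, e, f}, which is all 6 items.
Only S7 contains f, so S7 is forced; the remaining 4 items need at least 2 more sets (each remaining set adds at most 3) — so at least 3 sets are needed, and 3 is optimal.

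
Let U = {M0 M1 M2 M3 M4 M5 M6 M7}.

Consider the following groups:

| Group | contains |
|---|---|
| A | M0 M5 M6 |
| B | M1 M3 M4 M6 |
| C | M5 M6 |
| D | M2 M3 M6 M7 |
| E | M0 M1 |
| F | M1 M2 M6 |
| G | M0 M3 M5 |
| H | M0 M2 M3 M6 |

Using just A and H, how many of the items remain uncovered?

3

Union of A, H = {M0, M2, M3, M5, M6}.
Not covered: M1, M4, M7 — 3 items.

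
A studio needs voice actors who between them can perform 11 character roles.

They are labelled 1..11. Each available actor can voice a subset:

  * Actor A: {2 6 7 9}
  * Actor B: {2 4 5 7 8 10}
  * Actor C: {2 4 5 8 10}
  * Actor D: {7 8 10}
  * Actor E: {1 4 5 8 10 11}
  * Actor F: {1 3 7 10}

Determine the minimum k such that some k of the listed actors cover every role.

3

A and E and F together: A ∪ E ∪ F = {1, 2, 3, 4, 5, 6, 7, 8, 9, 10, 11} — every role is covered.
Only F contains 3, so F is forced; the remaining 7 roles need at least 2 more actors (each remaining actor adds at most 4) — so at least 3 actors are needed, and 3 is optimal.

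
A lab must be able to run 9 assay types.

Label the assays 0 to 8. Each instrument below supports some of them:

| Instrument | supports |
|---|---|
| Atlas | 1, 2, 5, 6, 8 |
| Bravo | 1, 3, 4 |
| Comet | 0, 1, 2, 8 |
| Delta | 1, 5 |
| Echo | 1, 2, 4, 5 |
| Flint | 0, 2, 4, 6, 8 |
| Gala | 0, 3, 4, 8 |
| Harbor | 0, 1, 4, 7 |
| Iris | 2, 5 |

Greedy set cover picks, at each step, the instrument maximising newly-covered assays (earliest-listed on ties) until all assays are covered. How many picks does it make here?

3

Greedy: pick Atlas (covers 5 new) → pick Gala (covers 3 new) → pick Harbor (covers 1 new). Total picks: 3.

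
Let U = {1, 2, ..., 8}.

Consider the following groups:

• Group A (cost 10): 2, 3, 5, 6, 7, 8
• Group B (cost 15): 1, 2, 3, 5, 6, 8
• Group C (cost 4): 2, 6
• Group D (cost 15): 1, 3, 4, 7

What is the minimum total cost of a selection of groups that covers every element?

A, D together cover every element (A ∪ D = {1, 2, 3, 4, 5, 6, 7, 8}); total cost 10 + 15 = 25.
No covering selection has total cost below 25.

25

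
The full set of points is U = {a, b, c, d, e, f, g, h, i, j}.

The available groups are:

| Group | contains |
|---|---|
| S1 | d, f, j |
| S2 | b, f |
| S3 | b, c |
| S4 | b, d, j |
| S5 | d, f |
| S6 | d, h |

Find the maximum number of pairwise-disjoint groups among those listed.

S3, S5 are pairwise disjoint (S3={b,c}; S5={d,f}).
Every remaining group overlaps one of these, and no 3 of the listed groups are pairwise disjoint, so 2 is the maximum.

2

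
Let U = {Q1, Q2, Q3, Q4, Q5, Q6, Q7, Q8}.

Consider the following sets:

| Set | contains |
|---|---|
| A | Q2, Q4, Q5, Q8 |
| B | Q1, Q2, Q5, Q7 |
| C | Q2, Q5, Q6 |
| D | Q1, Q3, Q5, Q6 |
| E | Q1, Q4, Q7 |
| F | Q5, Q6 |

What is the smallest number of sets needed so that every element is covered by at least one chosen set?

A and D and E together: A ∪ D ∪ E = {Q1, Q2, Q3, Q4, Q5, Q6, Q7, Q8} — every element is covered.
Only D contains Q3, so D is forced; the remaining 4 elements need at least 2 more sets (each remaining set adds at most 3) — so at least 3 sets are needed, and 3 is optimal.

3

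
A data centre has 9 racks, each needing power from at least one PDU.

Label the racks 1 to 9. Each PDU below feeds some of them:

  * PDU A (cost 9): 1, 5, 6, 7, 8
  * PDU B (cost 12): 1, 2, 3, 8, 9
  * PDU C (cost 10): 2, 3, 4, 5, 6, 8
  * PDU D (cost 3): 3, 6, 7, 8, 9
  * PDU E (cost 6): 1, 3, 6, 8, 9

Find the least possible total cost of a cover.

19

C, D, E together cover every rack (C ∪ D ∪ E = {1, 2, 3, 4, 5, 6, 7, 8, 9}); total cost 10 + 3 + 6 = 19.
No covering selection has total cost below 19.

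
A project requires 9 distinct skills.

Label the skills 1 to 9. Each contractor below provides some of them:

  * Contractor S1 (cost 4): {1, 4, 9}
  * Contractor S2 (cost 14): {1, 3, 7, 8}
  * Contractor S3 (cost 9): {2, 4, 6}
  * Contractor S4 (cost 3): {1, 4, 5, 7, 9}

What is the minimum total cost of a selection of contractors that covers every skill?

26

S2, S3, S4 together cover every skill (S2 ∪ S3 ∪ S4 = {1, 2, 3, 4, 5, 6, 7, 8, 9}); total cost 14 + 9 + 3 = 26.
No covering selection has total cost below 26.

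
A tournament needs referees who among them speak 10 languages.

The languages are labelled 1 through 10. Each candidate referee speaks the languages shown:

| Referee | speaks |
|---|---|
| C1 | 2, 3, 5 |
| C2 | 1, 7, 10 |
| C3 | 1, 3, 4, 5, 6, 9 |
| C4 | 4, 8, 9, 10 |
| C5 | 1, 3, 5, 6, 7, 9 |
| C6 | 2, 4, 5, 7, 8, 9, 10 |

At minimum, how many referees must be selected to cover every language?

C5 and C6 together: C5 ∪ C6 = {1, 2, 3, 4, 5, 6, 7, 8, 9, 10} — every language is covered.
No single referee has all 10 languages (the largest, C6, has 7), so 2 is optimal.

2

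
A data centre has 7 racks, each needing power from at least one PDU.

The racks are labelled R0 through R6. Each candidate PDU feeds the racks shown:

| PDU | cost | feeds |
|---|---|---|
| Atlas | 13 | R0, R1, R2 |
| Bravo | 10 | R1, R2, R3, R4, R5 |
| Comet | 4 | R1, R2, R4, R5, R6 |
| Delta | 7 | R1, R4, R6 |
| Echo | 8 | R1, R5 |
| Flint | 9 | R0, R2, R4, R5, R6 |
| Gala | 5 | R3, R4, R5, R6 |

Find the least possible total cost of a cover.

Atlas, Gala together cover every rack (Atlas ∪ Gala = {R0, R1, R2, R3, R4, R5, R6}); total cost 13 + 5 = 18.
No covering selection has total cost below 18.

18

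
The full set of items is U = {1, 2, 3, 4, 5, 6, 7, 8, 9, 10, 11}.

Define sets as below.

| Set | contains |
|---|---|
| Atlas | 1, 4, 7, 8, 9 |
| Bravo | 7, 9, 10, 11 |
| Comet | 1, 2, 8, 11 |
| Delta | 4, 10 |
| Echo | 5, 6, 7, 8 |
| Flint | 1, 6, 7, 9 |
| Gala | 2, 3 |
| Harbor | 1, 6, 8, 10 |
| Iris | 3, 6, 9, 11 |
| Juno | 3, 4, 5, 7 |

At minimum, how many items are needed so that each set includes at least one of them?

4

The 4 items {3, 4, 6, 11} hit every set.
No choice of 3 items meets every set, so 4 is the minimum.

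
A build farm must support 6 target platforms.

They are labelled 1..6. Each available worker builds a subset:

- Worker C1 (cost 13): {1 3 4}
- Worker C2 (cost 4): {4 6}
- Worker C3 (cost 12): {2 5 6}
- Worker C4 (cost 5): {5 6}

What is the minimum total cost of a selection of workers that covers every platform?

25

C1, C3 together cover every platform (C1 ∪ C3 = {1, 2, 3, 4, 5, 6}); total cost 13 + 12 = 25.
The greedy pick C2, C4, C1, C3 costs 34; no covering selection beats 25.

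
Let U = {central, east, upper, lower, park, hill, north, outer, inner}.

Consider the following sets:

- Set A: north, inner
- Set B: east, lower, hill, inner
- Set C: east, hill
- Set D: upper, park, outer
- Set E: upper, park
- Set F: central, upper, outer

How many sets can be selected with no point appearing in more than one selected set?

A, C, F are pairwise disjoint (A={north,inner}; C={east,hill}; F={central,upper,outer}).
Every remaining set overlaps one of these, and no 4 of the listed sets are pairwise disjoint, so 3 is the maximum.

3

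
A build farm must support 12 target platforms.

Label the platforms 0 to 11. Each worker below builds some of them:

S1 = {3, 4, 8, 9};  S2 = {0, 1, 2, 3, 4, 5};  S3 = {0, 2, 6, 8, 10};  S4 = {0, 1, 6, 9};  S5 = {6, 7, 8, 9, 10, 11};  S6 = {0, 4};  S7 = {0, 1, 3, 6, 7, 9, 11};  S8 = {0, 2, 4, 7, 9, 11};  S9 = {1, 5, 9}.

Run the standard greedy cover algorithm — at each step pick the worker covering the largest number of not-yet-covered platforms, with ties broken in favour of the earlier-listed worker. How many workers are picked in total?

3

Greedy: pick S7 (covers 7 new) → pick S2 (covers 3 new) → pick S3 (covers 2 new). Total picks: 3.
(The true minimum cover uses only 2 workers, so greedy is not optimal here.)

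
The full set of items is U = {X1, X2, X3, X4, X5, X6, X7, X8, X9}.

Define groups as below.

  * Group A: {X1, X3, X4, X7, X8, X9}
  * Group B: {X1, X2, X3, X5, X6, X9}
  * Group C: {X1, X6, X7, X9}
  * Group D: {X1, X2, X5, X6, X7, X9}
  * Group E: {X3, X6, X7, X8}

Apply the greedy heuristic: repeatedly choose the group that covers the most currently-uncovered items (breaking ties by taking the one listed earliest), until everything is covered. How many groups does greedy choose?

2

Greedy: pick A (covers 6 new) → pick B (covers 3 new). Total picks: 2.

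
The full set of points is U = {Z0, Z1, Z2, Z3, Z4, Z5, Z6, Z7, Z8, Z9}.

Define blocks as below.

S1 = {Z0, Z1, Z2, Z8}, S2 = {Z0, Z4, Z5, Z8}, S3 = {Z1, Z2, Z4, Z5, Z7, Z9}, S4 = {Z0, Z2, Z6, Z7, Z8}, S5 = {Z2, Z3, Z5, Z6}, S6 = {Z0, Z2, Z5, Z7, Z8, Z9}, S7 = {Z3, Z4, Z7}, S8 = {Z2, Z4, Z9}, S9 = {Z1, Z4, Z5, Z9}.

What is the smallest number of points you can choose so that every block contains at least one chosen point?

2

The 2 points {Z2, Z4} hit every block.
The blocks S4, S9 are pairwise disjoint, so any hitting set needs a separate point for each — at least 2. Hence 2 is optimal.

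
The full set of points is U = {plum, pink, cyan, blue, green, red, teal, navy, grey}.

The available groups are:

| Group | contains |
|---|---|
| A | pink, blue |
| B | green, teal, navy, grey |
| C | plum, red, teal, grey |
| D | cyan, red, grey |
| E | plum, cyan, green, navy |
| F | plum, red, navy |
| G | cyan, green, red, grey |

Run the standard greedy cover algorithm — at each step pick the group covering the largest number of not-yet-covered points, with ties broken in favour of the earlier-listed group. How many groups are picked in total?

4

Greedy: pick B (covers 4 new) → pick A (covers 2 new) → pick C (covers 2 new) → pick D (covers 1 new). Total picks: 4.
(The true minimum cover uses only 3 groups, so greedy is not optimal here.)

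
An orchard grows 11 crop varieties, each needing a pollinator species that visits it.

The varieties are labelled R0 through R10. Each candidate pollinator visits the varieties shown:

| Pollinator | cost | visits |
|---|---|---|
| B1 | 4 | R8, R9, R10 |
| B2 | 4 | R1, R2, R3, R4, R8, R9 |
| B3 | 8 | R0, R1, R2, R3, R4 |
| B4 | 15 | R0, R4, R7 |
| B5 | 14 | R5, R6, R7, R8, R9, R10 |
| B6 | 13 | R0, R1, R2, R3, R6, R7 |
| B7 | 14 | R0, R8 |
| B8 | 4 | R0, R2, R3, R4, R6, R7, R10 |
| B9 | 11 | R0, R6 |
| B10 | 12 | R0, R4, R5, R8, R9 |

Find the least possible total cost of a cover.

20

B2, B8, B10 together cover every variety (B2 ∪ B8 ∪ B10 = {R0, R1, R2, R3, R4, R5, R6, R7, R8, R9, R10}); total cost 4 + 4 + 12 = 20.
No covering selection has total cost below 20.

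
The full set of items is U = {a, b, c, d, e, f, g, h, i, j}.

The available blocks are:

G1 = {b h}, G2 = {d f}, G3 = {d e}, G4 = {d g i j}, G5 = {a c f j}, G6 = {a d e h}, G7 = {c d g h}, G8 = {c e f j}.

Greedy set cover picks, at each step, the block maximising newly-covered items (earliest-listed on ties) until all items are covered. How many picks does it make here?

Greedy: pick G4 (covers 4 new) → pick G5 (covers 3 new) → pick G1 (covers 2 new) → pick G3 (covers 1 new). Total picks: 4.

4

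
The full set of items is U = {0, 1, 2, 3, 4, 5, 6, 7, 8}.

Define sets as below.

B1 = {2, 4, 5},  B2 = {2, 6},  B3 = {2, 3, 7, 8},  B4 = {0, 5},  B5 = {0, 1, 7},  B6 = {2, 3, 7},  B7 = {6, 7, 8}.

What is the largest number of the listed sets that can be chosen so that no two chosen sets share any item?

2

B3, B4 are pairwise disjoint (B3={2,3,7,8}; B4={0,5}).
Every remaining set overlaps one of these, and no 3 of the listed sets are pairwise disjoint, so 2 is the maximum.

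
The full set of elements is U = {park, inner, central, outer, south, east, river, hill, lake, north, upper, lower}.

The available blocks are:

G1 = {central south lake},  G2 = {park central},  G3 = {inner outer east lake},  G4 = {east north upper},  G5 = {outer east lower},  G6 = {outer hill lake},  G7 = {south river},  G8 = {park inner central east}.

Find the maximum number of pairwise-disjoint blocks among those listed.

G2, G4, G6, G7 are pairwise disjoint (G2={park,central}; G4={east,north,upper}; G6={outer,hill,lake}; G7={south,river}).
Every remaining block overlaps one of these, and no 5 of the listed blocks are pairwise disjoint, so 4 is the maximum.

4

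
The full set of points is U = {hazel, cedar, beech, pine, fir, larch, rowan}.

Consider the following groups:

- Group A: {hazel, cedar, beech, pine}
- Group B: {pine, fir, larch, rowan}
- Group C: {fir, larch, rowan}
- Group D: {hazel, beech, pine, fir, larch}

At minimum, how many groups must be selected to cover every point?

2

A and B together: A ∪ B = {hazel, cedar, beech, pine, fir, larch, rowan} — every point is covered.
No single group has all 7 points (the largest, D, has 5), so 2 is optimal.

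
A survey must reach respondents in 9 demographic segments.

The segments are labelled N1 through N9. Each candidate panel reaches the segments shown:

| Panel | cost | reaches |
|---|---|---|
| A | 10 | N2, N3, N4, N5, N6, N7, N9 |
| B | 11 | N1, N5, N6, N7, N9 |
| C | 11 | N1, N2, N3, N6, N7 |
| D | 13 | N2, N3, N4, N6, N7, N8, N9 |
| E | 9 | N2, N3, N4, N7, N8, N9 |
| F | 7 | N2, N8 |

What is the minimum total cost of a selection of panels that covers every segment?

B, E together cover every segment (B ∪ E = {N1, N2, N3, N4, N5, N6, N7, N8, N9}); total cost 11 + 9 = 20.
The greedy pick A, F, B costs 28; no covering selection beats 20.

20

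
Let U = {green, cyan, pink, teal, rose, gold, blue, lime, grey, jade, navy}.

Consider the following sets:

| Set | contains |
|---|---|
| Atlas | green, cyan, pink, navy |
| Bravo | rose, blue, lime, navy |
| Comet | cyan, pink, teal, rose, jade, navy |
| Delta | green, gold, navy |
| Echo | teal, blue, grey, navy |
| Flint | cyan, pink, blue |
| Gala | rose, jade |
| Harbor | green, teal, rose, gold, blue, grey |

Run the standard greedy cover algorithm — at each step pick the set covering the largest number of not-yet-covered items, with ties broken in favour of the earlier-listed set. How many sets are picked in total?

Greedy: pick Comet (covers 6 new) → pick Harbor (covers 4 new) → pick Bravo (covers 1 new). Total picks: 3.

3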